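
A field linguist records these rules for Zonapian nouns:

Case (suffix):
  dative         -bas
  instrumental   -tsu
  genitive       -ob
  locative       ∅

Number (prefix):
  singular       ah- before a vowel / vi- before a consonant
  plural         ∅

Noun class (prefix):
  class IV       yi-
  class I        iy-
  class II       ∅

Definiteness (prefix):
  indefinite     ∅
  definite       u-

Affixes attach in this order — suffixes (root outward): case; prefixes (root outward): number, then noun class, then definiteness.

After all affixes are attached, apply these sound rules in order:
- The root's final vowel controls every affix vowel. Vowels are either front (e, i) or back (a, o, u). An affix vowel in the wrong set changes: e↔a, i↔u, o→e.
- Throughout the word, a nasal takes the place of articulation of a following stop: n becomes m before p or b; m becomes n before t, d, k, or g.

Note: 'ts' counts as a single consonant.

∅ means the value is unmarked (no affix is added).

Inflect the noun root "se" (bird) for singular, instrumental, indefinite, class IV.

Attach case instrumental -tsu → setsu.
Attach number singular vi- (before consonant 's') → visetsu.
Attach noun class class IV yi- → yivisetsu.
definiteness = indefinite: zero marking, form stays yivisetsu.
Apply vowel harmony: yivisetsu → yivisetsi.
Nasal assimilation: no change.

yivisetsi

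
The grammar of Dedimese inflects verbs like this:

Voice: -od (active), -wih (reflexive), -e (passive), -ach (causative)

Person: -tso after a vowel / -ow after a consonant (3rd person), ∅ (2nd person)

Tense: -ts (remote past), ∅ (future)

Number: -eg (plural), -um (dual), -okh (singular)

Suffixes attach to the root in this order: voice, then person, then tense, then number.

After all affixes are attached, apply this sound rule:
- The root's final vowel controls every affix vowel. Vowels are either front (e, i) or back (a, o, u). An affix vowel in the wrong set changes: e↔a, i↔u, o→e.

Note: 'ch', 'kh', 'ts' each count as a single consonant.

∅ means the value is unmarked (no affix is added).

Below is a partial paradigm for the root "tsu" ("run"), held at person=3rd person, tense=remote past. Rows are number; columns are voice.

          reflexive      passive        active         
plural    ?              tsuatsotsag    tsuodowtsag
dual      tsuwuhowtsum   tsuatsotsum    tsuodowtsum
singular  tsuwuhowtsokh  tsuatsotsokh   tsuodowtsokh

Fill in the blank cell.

tsuwuhowtsag

Attach voice reflexive -wih → tsuwih.
Attach person 3rd person -ow (after consonant 'h') → tsuwihow.
Attach tense remote past -ts → tsuwihowts.
Attach number plural -eg → tsuwihowtseg.
Apply vowel harmony: tsuwihowtseg → tsuwuhowtsag.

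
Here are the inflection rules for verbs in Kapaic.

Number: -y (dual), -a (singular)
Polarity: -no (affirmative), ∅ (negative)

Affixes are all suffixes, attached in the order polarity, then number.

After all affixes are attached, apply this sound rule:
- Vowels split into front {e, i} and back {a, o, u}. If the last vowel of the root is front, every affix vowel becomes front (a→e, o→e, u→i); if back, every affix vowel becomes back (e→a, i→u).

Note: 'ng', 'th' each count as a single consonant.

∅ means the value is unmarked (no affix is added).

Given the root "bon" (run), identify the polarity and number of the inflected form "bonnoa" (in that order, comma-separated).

affirmative, singular

Segment: bon-no-a.
polarity: -no → affirmative.
number: -a → singular.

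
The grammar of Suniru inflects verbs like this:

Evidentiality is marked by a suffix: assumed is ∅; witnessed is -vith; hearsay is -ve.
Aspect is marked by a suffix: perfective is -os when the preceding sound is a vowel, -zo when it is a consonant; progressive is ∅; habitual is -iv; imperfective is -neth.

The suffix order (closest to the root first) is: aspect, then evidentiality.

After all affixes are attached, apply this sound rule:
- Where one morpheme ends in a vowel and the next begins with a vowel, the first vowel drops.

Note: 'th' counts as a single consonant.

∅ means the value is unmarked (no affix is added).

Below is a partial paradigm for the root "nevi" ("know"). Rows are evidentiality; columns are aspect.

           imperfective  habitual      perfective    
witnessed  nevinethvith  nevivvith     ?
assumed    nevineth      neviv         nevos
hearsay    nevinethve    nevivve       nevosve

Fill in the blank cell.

nevosvith

Attach aspect perfective -os (after vowel 'i') → nevios.
Attach evidentiality witnessed -vith → neviosvith.
Apply vowel deletion: neviosvith → nevosvith.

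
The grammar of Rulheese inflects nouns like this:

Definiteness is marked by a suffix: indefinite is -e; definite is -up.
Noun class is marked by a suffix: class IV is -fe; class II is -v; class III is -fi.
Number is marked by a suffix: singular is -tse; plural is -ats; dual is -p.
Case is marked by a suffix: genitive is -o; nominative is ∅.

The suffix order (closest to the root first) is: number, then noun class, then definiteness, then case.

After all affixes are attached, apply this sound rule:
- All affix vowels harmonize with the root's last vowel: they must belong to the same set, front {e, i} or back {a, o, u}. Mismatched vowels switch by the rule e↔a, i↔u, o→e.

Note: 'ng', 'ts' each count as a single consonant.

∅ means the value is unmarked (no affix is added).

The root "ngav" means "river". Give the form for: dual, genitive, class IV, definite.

ngavpfaupo

Attach number dual -p → ngavp.
Attach noun class class IV -fe → ngavpfe.
Attach definiteness definite -up → ngavpfeup.
Attach case genitive -o → ngavpfeupo.
Apply vowel harmony: ngavpfeupo → ngavpfaupo.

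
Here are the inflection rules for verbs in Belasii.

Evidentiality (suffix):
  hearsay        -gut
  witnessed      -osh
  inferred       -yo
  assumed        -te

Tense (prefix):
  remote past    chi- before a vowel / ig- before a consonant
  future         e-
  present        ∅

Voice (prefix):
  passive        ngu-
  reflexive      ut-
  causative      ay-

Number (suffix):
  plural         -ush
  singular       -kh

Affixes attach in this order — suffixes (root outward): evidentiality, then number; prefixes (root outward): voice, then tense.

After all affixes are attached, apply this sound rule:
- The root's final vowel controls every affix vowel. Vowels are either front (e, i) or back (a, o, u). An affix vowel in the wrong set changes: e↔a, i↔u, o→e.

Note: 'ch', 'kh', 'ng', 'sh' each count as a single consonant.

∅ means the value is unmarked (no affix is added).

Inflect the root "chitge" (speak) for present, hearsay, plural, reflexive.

itchitgegitish

Attach voice reflexive ut- → utchitge.
tense = present: zero marking, form stays utchitge.
Attach evidentiality hearsay -gut → utchitgegut.
Attach number plural -ush → utchitgegutush.
Apply vowel harmony: utchitgegutush → itchitgegitish.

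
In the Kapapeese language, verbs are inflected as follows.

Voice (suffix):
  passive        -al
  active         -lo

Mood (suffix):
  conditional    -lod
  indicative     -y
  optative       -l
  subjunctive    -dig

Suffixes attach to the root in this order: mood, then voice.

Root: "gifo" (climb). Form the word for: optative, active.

gifollo

Attach mood optative -l → gifol.
Attach voice active -lo → gifollo.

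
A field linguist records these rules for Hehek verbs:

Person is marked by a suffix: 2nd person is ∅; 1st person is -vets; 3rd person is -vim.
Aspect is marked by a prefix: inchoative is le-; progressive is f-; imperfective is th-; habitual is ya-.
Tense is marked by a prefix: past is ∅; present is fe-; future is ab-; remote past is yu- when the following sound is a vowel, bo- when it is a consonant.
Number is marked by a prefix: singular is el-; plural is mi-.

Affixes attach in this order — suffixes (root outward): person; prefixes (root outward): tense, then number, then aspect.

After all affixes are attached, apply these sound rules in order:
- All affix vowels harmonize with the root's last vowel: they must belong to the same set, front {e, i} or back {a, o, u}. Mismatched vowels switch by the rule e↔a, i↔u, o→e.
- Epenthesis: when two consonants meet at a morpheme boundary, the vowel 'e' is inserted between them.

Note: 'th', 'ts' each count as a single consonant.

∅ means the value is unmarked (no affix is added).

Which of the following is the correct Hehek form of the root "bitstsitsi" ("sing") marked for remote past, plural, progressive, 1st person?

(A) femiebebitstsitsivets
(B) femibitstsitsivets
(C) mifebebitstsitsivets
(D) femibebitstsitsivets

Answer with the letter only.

Attach person 1st person -vets → bitstsitsivets.
Attach tense remote past bo- (before consonant 'b') → bobitstsitsivets.
Attach number plural mi- → mibobitstsitsivets.
Attach aspect progressive f- → fmibobitstsitsivets.
Apply vowel harmony: fmibobitstsitsivets → fmibebitstsitsivets.
Apply epenthesis: fmibebitstsitsivets → femibebitstsitsivets.
So the correct form is femibebitstsitsivets, option (D).
(B) femibitstsitsivets is wrong: it uses past instead of remote past for tense.
(C) mifebebitstsitsivets is wrong: it has the affixes in the wrong order.
(A) femiebebitstsitsivets is wrong: it uses future instead of remote past for tense.

D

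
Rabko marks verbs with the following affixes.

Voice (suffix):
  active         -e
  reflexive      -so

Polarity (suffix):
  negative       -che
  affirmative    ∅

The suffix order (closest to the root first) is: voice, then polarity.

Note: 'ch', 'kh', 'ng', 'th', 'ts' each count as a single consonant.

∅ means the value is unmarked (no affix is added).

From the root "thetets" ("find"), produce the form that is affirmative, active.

thetetse

Attach voice active -e → thetetse.
polarity = affirmative: zero marking, form stays thetetse.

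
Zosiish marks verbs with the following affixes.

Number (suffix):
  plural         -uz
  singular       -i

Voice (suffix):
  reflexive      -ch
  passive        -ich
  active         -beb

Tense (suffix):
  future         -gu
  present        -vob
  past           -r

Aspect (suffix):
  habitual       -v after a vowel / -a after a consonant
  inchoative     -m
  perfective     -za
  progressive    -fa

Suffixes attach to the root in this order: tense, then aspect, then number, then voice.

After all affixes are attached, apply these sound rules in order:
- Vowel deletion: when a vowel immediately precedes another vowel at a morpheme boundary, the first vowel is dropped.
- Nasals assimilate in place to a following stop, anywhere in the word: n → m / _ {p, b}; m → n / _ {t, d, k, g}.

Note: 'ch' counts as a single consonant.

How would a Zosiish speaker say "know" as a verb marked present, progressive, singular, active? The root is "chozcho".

Attach tense present -vob → chozchovob.
Attach aspect progressive -fa → chozchovobfa.
Attach number singular -i → chozchovobfai.
Attach voice active -beb → chozchovobfaibeb.
Apply vowel deletion: chozchovobfaibeb → chozchovobfibeb.
Nasal assimilation: no change.

chozchovobfibeb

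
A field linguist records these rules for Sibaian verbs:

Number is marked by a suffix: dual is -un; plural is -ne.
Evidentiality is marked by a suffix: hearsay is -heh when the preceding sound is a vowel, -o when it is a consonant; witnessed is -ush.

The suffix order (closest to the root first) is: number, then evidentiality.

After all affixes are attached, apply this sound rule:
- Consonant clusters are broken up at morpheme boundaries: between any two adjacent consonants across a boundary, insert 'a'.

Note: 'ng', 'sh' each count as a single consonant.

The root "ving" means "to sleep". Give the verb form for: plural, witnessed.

vinganeush

Attach number plural -ne → vingne.
Attach evidentiality witnessed -ush → vingneush.
Apply epenthesis: vingneush → vinganeush.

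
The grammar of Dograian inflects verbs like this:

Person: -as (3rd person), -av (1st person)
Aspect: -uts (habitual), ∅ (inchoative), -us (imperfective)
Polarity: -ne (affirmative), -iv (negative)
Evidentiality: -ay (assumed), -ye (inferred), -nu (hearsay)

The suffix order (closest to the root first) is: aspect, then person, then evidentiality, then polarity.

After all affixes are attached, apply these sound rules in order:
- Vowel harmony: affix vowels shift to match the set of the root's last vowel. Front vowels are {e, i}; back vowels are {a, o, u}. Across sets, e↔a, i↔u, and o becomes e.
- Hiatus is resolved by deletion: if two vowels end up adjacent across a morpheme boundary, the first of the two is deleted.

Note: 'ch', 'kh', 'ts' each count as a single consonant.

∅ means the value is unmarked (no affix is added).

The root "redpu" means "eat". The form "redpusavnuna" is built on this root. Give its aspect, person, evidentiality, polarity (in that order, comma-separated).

Segment: redpu-us-av-nu-ne.
aspect: -us → imperfective.
person: -av → 1st person.
evidentiality: -nu → hearsay.
polarity: -ne → affirmative.

imperfective, 1st person, hearsay, affirmative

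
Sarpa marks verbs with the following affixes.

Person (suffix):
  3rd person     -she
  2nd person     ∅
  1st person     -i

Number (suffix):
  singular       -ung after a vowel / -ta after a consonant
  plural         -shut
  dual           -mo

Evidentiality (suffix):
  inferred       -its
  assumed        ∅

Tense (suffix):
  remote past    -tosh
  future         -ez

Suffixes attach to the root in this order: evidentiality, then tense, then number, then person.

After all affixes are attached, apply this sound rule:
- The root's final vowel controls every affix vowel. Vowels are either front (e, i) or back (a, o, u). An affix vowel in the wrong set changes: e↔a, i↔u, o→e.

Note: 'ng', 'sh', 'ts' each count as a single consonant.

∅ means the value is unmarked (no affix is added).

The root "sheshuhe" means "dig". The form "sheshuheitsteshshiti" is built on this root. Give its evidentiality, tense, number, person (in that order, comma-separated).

inferred, remote past, plural, 1st person

Segment: sheshuhe-its-tosh-shut-i.
evidentiality: -its → inferred.
tense: -tosh → remote past.
number: -shut → plural.
person: -i → 1st person.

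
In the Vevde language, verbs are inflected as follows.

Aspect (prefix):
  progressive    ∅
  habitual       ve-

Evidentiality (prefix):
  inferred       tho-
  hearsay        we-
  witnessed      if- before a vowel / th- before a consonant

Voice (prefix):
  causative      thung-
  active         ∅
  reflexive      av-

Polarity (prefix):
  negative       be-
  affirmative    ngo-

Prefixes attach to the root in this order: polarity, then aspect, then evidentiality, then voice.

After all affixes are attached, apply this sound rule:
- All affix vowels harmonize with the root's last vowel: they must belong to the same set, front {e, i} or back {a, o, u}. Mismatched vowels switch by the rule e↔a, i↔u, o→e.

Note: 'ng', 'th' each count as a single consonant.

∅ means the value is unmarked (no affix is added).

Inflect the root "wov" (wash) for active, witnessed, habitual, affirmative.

thvangowov

Attach polarity affirmative ngo- → ngowov.
Attach aspect habitual ve- → vengowov.
Attach evidentiality witnessed th- (before consonant 'v') → thvengowov.
voice = active: zero marking, form stays thvengowov.
Apply vowel harmony: thvengowov → thvangowov.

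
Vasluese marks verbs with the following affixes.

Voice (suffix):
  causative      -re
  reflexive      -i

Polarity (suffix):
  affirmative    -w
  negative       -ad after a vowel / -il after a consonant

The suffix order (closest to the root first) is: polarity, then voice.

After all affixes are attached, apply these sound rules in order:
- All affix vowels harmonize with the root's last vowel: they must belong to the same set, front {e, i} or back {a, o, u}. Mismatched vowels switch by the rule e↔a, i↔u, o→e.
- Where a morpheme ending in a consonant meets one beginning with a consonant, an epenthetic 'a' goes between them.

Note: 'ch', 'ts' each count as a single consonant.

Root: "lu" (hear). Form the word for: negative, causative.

luadara

Attach polarity negative -ad (after vowel 'u') → luad.
Attach voice causative -re → luadre.
Apply vowel harmony: luadre → luadra.
Apply epenthesis: luadra → luadara.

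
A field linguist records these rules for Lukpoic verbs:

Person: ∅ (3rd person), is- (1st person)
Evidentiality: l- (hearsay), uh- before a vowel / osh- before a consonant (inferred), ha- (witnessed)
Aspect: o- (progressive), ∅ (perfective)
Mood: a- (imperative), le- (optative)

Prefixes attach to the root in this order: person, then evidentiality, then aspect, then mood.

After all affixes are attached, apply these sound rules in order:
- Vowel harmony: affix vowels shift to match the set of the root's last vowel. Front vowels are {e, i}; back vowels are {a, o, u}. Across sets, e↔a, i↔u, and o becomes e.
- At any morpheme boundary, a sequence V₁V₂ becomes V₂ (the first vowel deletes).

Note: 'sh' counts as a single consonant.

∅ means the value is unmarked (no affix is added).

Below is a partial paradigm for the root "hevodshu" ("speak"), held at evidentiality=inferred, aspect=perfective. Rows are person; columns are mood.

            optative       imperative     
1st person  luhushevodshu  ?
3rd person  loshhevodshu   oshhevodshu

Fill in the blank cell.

uhushevodshu

Attach person 1st person is- → ishevodshu.
Attach evidentiality inferred uh- (before vowel 'i') → uhishevodshu.
aspect = perfective: zero marking, form stays uhishevodshu.
Attach mood imperative a- → auhishevodshu.
Apply vowel harmony: auhishevodshu → auhushevodshu.
Apply vowel deletion: auhushevodshu → uhushevodshu.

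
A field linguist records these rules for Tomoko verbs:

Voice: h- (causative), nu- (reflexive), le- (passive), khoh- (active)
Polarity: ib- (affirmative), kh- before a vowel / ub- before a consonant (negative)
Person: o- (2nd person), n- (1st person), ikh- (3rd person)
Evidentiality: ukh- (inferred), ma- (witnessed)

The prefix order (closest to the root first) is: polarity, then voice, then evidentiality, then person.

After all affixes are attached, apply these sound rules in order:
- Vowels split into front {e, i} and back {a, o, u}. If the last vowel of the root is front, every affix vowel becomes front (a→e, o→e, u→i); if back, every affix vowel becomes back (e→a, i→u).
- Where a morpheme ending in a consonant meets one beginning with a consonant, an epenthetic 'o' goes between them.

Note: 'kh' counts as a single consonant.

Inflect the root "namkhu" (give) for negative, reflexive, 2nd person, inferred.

oukhonuubonamkhu

Attach polarity negative ub- (before consonant 'n') → ubnamkhu.
Attach voice reflexive nu- → nuubnamkhu.
Attach evidentiality inferred ukh- → ukhnuubnamkhu.
Attach person 2nd person o- → oukhnuubnamkhu.
Vowel harmony: no change.
Apply epenthesis: oukhnuubnamkhu → oukhonuubonamkhu.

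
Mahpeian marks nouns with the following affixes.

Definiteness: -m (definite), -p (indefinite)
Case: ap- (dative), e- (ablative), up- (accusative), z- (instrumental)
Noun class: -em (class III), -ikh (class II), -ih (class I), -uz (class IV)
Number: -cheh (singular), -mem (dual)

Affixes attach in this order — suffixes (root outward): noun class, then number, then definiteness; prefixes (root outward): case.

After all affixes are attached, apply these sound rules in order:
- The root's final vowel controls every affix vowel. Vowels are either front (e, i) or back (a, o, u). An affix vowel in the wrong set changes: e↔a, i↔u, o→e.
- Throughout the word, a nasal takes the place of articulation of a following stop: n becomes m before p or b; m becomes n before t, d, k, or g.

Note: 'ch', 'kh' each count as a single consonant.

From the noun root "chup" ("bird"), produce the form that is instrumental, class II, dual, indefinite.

zchupukhmamp

Attach case instrumental z- → zchup.
Attach noun class class II -ikh → zchupikh.
Attach number dual -mem → zchupikhmem.
Attach definiteness indefinite -p → zchupikhmemp.
Apply vowel harmony: zchupikhmemp → zchupukhmamp.
Nasal assimilation: no change.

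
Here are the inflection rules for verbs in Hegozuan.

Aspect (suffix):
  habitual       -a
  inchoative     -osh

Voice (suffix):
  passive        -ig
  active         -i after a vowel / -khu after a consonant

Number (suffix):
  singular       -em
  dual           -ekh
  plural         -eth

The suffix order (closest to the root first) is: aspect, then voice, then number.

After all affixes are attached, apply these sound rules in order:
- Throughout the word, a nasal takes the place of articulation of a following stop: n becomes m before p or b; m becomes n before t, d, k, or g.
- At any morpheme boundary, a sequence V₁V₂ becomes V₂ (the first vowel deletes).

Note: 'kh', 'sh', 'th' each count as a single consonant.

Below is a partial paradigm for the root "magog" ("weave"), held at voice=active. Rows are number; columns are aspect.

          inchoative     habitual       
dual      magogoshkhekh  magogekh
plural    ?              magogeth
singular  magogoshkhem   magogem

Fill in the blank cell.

magogoshkheth

Attach aspect inchoative -osh → magogosh.
Attach voice active -khu (after consonant 'sh') → magogoshkhu.
Attach number plural -eth → magogoshkhueth.
Nasal assimilation: no change.
Apply vowel deletion: magogoshkhueth → magogoshkheth.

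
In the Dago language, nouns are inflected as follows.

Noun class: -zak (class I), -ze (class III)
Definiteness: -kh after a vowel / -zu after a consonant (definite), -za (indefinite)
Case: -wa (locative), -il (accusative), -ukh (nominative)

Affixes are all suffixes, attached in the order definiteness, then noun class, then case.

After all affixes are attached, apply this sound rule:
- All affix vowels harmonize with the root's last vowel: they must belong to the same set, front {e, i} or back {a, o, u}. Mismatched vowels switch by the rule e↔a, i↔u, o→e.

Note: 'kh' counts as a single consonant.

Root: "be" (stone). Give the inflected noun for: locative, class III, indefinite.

Attach definiteness indefinite -za → beza.
Attach noun class class III -ze → bezaze.
Attach case locative -wa → bezazewa.
Apply vowel harmony: bezazewa → bezezewe.

bezezewe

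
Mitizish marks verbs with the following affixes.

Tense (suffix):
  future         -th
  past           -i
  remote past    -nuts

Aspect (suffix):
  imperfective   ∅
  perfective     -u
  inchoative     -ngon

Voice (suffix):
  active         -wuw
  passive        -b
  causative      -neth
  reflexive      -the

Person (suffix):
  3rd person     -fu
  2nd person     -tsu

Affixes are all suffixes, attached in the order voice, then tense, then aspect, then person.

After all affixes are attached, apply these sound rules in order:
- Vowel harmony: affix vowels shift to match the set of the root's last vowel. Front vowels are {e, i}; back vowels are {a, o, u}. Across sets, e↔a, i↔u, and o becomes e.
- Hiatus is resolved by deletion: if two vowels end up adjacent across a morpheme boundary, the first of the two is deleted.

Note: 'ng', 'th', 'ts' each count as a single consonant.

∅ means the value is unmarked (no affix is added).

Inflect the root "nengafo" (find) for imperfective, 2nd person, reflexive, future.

nengafothathtsu

Attach voice reflexive -the → nengafothe.
Attach tense future -th → nengafotheth.
aspect = imperfective: zero marking, form stays nengafotheth.
Attach person 2nd person -tsu → nengafothethtsu.
Apply vowel harmony: nengafothethtsu → nengafothathtsu.
Vowel deletion: no change.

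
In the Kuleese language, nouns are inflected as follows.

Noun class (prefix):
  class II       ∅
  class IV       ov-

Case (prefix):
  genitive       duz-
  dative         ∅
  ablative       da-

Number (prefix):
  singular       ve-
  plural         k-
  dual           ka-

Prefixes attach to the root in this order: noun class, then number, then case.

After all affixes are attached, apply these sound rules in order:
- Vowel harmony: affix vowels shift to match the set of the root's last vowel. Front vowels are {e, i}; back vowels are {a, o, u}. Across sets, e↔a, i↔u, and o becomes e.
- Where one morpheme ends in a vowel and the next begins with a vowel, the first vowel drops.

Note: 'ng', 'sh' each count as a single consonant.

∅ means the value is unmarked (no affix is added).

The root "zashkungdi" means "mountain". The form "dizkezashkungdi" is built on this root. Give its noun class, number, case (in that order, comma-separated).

class II, dual, genitive

Segment: duz-ka-zashkungdi.
noun class: ∅ → class II.
number: ka- → dual.
case: duz- → genitive.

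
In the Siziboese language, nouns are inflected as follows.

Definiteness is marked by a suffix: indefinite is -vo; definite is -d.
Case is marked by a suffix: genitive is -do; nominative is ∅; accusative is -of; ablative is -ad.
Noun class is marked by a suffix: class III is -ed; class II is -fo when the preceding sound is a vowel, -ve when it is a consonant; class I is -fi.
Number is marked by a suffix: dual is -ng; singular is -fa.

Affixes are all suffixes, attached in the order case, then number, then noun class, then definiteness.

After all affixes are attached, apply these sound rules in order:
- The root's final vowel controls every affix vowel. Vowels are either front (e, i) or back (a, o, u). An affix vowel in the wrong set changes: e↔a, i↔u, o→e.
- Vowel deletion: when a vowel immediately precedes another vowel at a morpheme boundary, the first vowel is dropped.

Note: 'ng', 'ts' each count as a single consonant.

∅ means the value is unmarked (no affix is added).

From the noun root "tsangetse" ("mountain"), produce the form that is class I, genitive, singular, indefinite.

Attach case genitive -do → tsangetsedo.
Attach number singular -fa → tsangetsedofa.
Attach noun class class I -fi → tsangetsedofafi.
Attach definiteness indefinite -vo → tsangetsedofafivo.
Apply vowel harmony: tsangetsedofafivo → tsangetsedefefive.
Vowel deletion: no change.

tsangetsedefefive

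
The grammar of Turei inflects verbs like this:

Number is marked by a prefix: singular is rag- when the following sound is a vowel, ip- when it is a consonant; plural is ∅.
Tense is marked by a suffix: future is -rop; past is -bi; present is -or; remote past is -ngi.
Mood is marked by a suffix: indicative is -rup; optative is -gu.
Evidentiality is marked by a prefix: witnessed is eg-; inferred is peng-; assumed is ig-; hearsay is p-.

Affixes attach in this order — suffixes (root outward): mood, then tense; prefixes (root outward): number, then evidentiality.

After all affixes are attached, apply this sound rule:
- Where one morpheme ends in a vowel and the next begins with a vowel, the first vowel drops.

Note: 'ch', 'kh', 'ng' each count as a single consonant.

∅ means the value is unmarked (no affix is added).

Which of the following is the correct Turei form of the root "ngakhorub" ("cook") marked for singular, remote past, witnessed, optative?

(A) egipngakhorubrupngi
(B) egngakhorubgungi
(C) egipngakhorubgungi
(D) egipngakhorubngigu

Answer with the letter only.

Attach number singular ip- (before consonant 'ng') → ipngakhorub.
Attach mood optative -gu → ipngakhorubgu.
Attach evidentiality witnessed eg- → egipngakhorubgu.
Attach tense remote past -ngi → egipngakhorubgungi.
Vowel deletion: no change.
So the correct form is egipngakhorubgungi, option (C).
(D) egipngakhorubngigu is wrong: it has the affixes in the wrong order.
(B) egngakhorubgungi is wrong: it uses plural instead of singular for number.
(A) egipngakhorubrupngi is wrong: it uses indicative instead of optative for mood.

C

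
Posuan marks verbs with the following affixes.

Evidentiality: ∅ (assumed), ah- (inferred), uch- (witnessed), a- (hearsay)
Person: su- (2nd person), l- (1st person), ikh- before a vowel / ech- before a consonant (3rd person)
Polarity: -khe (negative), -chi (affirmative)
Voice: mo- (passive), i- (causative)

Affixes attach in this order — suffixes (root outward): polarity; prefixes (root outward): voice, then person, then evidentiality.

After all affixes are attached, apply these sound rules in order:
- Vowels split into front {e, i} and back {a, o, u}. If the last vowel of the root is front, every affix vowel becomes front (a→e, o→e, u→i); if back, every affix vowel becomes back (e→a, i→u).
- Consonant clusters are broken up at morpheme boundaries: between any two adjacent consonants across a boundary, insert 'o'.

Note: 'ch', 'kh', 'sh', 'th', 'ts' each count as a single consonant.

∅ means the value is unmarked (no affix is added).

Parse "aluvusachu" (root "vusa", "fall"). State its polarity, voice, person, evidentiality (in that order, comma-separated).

Segment: a-l-i-vusa-chi.
polarity: -chi → affirmative.
voice: i- → causative.
person: l- → 1st person.
evidentiality: a- → hearsay.

affirmative, causative, 1st person, hearsay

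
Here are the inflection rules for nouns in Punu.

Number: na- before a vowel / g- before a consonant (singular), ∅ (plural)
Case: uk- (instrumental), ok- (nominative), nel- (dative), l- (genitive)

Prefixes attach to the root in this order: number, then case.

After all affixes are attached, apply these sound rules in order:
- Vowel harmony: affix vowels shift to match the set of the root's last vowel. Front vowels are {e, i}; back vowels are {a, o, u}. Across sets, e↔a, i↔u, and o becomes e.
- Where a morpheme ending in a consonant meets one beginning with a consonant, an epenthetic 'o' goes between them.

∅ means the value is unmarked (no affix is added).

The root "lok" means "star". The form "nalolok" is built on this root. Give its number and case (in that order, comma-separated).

Segment: nel-lok.
number: ∅ → plural.
case: nel- → dative.

plural, dative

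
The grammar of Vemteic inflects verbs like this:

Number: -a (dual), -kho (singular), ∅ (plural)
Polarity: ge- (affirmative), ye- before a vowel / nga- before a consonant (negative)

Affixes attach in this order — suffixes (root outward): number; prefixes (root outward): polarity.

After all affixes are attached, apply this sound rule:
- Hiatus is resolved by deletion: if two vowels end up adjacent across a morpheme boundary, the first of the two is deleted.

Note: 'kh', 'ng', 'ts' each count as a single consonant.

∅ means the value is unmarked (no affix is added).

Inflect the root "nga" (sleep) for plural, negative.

number = plural: zero marking, form stays nga.
Attach polarity negative nga- (before consonant 'ng') → nganga.
Vowel deletion: no change.

nganga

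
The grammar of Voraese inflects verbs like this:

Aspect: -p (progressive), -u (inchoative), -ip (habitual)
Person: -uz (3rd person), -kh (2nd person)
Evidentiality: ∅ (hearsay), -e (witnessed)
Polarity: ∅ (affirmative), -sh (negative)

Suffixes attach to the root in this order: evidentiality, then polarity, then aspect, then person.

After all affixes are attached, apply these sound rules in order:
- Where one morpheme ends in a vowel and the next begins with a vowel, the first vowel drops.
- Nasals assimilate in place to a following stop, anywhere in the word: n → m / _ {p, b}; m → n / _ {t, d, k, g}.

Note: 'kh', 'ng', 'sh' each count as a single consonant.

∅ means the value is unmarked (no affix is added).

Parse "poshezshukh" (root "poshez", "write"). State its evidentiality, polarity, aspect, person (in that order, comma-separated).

hearsay, negative, inchoative, 2nd person

Segment: poshez-sh-u-kh.
evidentiality: ∅ → hearsay.
polarity: -sh → negative.
aspect: -u → inchoative.
person: -kh → 2nd person.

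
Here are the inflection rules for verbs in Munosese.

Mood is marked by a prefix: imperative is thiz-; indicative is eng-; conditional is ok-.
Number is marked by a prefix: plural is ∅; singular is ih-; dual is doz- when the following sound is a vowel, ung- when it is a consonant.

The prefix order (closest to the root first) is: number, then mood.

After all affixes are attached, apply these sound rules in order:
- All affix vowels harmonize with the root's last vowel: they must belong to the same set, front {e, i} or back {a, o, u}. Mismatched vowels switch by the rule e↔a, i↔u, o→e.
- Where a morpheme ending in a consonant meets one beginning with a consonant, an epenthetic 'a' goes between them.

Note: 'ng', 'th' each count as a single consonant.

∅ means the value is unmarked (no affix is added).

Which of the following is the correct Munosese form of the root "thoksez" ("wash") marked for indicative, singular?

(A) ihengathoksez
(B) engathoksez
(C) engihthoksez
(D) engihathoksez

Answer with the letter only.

Attach number singular ih- → ihthoksez.
Attach mood indicative eng- → engihthoksez.
Vowel harmony: no change.
Apply epenthesis: engihthoksez → engihathoksez.
So the correct form is engihathoksez, option (D).
(B) engathoksez is wrong: it uses plural instead of singular for number.
(C) engihthoksez is wrong: it fails to apply the sound rule(s).
(A) ihengathoksez is wrong: it has the affixes in the wrong order.

D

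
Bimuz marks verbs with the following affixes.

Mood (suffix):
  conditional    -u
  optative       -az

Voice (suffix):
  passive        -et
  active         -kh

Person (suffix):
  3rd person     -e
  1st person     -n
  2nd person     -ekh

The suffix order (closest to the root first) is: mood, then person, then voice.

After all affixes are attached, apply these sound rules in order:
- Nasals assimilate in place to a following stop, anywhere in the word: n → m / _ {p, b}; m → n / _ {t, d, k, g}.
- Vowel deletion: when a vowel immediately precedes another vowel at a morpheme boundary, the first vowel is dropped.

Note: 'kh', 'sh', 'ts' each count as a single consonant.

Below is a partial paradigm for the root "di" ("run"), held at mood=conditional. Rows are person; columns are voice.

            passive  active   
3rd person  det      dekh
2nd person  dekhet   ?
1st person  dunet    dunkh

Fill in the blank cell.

Attach mood conditional -u → diu.
Attach person 2nd person -ekh → diuekh.
Attach voice active -kh → diuekhkh.
Nasal assimilation: no change.
Apply vowel deletion: diuekhkh → dekhkh.

dekhkh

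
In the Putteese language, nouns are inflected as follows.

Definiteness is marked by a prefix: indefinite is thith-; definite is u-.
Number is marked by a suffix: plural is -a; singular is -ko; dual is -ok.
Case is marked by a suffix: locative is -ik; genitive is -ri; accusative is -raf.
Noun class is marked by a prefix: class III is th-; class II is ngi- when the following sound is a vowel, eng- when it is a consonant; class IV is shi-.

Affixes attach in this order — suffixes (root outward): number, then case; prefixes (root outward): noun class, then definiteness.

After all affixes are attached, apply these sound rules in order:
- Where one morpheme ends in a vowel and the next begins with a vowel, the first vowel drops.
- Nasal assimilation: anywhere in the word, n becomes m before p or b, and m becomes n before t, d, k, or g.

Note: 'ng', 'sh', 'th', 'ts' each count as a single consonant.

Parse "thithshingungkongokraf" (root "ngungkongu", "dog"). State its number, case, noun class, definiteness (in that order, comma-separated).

dual, accusative, class IV, indefinite

Segment: thith-shi-ngungkongu-ok-raf.
number: -ok → dual.
case: -raf → accusative.
noun class: shi- → class IV.
definiteness: thith- → indefinite.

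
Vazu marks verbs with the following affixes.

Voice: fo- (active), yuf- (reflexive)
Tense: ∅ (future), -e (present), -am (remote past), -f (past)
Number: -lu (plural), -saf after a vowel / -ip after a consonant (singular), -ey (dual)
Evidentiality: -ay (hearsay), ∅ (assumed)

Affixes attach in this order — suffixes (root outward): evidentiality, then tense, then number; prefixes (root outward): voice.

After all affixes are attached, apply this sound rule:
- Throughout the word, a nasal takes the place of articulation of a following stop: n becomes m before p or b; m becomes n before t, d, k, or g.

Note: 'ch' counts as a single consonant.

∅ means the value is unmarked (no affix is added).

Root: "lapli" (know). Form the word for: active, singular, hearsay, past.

Attach evidentiality hearsay -ay → lapliay.
Attach voice active fo- → folapliay.
Attach tense past -f → folapliayf.
Attach number singular -ip (after consonant 'f') → folapliayfip.
Nasal assimilation: no change.

folapliayfip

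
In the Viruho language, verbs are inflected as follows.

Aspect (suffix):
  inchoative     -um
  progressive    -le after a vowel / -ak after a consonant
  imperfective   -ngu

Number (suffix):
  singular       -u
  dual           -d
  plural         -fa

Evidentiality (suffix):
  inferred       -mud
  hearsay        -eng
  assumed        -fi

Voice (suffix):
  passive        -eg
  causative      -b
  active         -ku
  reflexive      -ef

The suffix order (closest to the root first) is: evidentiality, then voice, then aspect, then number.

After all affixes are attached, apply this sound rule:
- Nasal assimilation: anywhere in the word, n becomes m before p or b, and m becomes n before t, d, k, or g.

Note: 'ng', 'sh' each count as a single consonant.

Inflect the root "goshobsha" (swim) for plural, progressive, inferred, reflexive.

Attach evidentiality inferred -mud → goshobshamud.
Attach voice reflexive -ef → goshobshamudef.
Attach aspect progressive -ak (after consonant 'f') → goshobshamudefak.
Attach number plural -fa → goshobshamudefakfa.
Nasal assimilation: no change.

goshobshamudefakfa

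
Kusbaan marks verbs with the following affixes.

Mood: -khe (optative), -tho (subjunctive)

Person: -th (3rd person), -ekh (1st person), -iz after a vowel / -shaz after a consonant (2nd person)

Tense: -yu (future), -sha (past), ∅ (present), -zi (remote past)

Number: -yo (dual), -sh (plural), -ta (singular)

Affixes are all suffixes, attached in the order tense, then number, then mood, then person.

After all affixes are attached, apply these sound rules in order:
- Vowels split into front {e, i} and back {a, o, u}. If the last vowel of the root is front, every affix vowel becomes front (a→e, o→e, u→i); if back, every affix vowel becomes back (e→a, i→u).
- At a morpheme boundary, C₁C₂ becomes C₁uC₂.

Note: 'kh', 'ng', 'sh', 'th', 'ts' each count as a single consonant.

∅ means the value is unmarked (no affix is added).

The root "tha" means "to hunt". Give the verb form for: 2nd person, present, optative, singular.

thatakhauz

tense = present: zero marking, form stays tha.
Attach number singular -ta → thata.
Attach mood optative -khe → thatakhe.
Attach person 2nd person -iz (after vowel 'e') → thatakheiz.
Apply vowel harmony: thatakheiz → thatakhauz.
Epenthesis: no change.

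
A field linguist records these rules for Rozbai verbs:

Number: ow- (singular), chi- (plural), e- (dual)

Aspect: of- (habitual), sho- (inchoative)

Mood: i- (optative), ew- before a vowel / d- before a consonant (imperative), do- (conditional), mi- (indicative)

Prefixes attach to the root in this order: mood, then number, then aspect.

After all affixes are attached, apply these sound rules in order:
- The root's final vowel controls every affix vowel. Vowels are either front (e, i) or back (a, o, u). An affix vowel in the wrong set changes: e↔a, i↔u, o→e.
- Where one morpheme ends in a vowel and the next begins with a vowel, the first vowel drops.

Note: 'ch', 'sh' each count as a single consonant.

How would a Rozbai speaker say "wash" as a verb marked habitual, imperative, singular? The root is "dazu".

Attach mood imperative d- (before consonant 'd') → ddazu.
Attach number singular ow- → owddazu.
Attach aspect habitual of- → ofowddazu.
Vowel harmony: no change.
Vowel deletion: no change.

ofowddazu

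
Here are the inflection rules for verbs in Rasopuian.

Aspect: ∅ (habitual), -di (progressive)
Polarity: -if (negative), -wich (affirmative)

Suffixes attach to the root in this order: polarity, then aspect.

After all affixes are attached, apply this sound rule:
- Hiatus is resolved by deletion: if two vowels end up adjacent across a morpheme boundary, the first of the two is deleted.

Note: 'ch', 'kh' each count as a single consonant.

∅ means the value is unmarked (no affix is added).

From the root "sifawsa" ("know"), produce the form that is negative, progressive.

sifawsifdi

Attach polarity negative -if → sifawsaif.
Attach aspect progressive -di → sifawsaifdi.
Apply vowel deletion: sifawsaifdi → sifawsifdi.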